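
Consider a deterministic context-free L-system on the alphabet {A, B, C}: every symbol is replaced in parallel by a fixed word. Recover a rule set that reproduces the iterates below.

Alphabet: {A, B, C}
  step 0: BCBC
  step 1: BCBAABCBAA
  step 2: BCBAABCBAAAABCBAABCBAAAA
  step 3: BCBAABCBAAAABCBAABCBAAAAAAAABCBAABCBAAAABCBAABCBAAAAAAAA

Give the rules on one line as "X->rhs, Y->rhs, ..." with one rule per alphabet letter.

A->AA, B->BCB, C->AA

  step 2 ⇒ step 3: BCBAABCBAAAABCBAABCBAAAA ⇒ BCB·AA·BCB·AA·AA·BCB·AA·BCB·AA·AA·AA·AA·BCB·AA·BCB·AA·AA·BCB·AA·BCB·AA·AA·AA·AA
    A ↦ AA
    B ↦ BCB
    C ↦ AA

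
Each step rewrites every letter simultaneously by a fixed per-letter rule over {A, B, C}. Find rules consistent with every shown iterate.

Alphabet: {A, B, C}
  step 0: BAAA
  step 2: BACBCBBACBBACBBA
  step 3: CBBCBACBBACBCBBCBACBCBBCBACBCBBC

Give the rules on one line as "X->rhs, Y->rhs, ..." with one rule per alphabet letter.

  step 2 ⇒ step 3: BACBCBBACBBACBBA ⇒ CB·BC·BA·CB·BA·CB·CB·BC·BA·CB·CB·BC·BA·CB·CB·BC
    A ↦ BC
    B ↦ CB
    C ↦ BA

A->BC, B->CB, C->BA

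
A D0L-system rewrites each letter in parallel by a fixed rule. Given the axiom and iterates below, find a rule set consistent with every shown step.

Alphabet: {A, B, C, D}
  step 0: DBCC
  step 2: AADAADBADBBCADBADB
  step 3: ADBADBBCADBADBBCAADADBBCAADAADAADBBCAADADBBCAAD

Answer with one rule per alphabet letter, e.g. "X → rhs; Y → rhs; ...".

  step 2 ⇒ step 3: AADAADBADBBCADBADB ⇒ ADB·ADB·BC·ADB·ADB·BC·AAD·ADB·BC·AAD·AAD·A·ADB·BC·AAD·ADB·BC·AAD
    A ↦ ADB
    B ↦ AAD
    C ↦ A
    D ↦ BC

A->ADB, B->AAD, C->A, D->BC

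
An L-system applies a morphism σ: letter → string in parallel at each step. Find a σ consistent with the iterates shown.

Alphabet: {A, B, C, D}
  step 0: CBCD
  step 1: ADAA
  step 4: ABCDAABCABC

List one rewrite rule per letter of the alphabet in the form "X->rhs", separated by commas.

A->BC, B->D, C->A, D->A

  step 0 ⇒ step 1: CBCD ⇒ A·D·A·A
    B ↦ D
    C ↦ A
    D ↦ A
    A ↦ BC  (constrained at step 1)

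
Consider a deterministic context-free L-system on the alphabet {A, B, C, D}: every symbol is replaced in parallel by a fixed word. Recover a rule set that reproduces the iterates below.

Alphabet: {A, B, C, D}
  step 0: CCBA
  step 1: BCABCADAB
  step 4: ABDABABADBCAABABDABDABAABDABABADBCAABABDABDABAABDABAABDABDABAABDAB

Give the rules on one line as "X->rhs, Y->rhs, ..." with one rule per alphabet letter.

  step 0 ⇒ step 1: CCBA ⇒ BCA·BCA·D·AB
    A ↦ AB
    B ↦ D
    C ↦ BCA
    D ↦ ABA  (constrained at step 1)

A->AB, B->D, C->BCA, D->ABA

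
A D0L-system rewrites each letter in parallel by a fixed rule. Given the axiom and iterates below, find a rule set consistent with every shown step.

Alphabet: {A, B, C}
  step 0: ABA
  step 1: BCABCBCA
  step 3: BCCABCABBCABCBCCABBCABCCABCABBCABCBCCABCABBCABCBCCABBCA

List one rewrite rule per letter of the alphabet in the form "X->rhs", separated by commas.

  step 0 ⇒ step 1: ABA ⇒ BCA·BC·BCA
    A ↦ BCA
    B ↦ BC
    C ↦ CAB  (constrained at step 1)

A->BCA, B->BC, C->CAB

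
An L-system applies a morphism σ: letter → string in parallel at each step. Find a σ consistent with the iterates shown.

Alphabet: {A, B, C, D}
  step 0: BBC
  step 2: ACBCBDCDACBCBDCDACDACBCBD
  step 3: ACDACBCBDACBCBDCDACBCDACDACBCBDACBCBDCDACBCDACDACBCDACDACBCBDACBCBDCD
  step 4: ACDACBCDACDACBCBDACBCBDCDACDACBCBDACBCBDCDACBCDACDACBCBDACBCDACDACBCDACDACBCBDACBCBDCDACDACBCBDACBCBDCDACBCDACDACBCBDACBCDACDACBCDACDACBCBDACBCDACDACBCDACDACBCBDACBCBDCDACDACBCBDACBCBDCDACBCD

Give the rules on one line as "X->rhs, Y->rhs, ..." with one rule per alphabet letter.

  step 3 ⇒ step 4: ACDACBCBDACBCBDCDACBCDACDACBCBDACBCBDCDACBCDACDACBCDACDACBCBDACBCBDCD ⇒ ACD·ACB·CD·ACD·ACB·CBD·ACB·CBD·CD·ACD·ACB·CBD·ACB·CBD·CD·ACB·CD·ACD·ACB·CBD·ACB·CD·ACD·ACB·CD·ACD·ACB·CBD·ACB·CBD·CD·ACD·ACB·CBD·ACB·CBD·CD·ACB·CD·ACD·ACB·CBD·ACB·CD·ACD·ACB·CD·ACD·ACB·CBD·ACB·CD·ACD·ACB·CD·ACD·ACB·CBD·ACB·CBD·CD·ACD·ACB·CBD·ACB·CBD·CD·ACB·CD
    A ↦ ACD
    B ↦ CBD
    C ↦ ACB
    D ↦ CD

A->ACD, B->CBD, C->ACB, D->CD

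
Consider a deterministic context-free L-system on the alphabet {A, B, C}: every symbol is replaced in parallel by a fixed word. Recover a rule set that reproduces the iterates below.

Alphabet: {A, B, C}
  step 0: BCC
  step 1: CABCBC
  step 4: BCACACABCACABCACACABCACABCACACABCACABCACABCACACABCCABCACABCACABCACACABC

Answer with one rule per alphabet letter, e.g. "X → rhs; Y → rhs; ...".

  step 0 ⇒ step 1: BCC ⇒ CA·BC·BC
    B ↦ CA
    C ↦ BC
    A ↦ ACA  (constrained at step 1)

A->ACA, B->CA, C->BC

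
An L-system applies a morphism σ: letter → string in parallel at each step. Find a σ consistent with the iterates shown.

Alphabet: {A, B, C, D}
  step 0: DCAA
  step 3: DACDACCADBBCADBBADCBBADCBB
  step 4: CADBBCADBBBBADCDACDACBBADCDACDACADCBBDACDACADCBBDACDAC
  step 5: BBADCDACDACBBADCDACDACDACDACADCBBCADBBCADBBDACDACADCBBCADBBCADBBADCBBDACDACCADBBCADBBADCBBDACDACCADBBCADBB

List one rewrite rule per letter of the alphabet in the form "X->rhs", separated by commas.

  step 4 ⇒ step 5: CADBBCADBBBBADCDACDACBBADCDACDACADCBBDACDACADCBBDACDAC ⇒ BB·AD·C·DAC·DAC·BB·AD·C·DAC·DAC·DAC·DAC·AD·C·BB·C·AD·BB·C·AD·BB·DAC·DAC·AD·C·BB·C·AD·BB·C·AD·BB·AD·C·BB·DAC·DAC·C·AD·BB·C·AD·BB·AD·C·BB·DAC·DAC·C·AD·BB·C·AD·BB
    A ↦ AD
    B ↦ DAC
    C ↦ BB
    D ↦ C

A->AD, B->DAC, C->BB, D->C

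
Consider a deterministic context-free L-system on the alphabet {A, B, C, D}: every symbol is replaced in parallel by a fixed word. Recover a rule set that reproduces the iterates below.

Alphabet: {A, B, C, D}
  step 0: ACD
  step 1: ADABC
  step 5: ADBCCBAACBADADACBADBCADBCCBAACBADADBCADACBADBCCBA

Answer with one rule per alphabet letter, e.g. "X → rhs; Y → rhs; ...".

A->AD, B->CB, C->A, D->BC

  step 0 ⇒ step 1: ACD ⇒ AD·A·BC
    A ↦ AD
    C ↦ A
    D ↦ BC
    B ↦ CB  (constrained at step 1)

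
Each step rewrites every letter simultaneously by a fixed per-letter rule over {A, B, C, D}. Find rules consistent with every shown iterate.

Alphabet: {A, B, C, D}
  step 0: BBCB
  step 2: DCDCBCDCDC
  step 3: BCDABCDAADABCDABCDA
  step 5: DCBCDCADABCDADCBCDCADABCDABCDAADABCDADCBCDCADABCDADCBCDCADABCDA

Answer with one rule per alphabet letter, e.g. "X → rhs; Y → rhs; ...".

  step 2 ⇒ step 3: DCDCBCDCDC ⇒ BC·DA·BC·DA·A·DA·BC·DA·BC·DA
    B ↦ A
    C ↦ DA
    D ↦ BC
    A ↦ DC  (constrained at step 3)

A->DC, B->A, C->DA, D->BC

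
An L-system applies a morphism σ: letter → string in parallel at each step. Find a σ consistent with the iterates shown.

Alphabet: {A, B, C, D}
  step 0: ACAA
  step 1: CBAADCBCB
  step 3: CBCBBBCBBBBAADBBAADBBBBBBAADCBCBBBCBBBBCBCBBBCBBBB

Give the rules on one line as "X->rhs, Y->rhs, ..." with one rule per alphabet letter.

A->CB, B->BB, C->AAD, D->BBC

  step 0 ⇒ step 1: ACAA ⇒ CB·AAD·CB·CB
    A ↦ CB
    C ↦ AAD
    B ↦ BB  (constrained at step 1)
    D ↦ BBC  (constrained at step 1)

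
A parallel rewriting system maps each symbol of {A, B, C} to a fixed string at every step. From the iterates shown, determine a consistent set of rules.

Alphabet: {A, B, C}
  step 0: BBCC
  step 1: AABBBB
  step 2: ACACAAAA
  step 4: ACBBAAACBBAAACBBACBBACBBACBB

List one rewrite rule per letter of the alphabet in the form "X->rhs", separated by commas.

A->AC, B->A, C->BB

  step 1 ⇒ step 2: AABBBB ⇒ AC·AC·A·A·A·A
    A ↦ AC
    B ↦ A
  step 0 ⇒ step 1: BBCC ⇒ A·A·BB·BB
    C ↦ BB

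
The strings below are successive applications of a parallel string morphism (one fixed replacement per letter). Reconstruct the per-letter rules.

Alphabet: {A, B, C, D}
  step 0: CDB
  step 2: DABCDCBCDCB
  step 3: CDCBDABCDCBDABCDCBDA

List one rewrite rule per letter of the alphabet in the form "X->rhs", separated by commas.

A->B, B->DA, C->B, D->CDC

  step 2 ⇒ step 3: DABCDCBCDCB ⇒ CDC·B·DA·B·CDC·B·DA·B·CDC·B·DA
    A ↦ B
    B ↦ DA
    C ↦ B
    D ↦ CDC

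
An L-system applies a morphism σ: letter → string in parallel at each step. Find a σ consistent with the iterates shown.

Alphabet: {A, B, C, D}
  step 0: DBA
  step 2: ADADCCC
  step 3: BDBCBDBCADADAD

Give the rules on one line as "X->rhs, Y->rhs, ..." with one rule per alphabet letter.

  step 2 ⇒ step 3: ADADCCC ⇒ BDB·C·BDB·C·AD·AD·AD
    A ↦ BDB
    C ↦ AD
    D ↦ C
    B ↦ C  (constrained at step 0)

A->BDB, B->C, C->AD, D->C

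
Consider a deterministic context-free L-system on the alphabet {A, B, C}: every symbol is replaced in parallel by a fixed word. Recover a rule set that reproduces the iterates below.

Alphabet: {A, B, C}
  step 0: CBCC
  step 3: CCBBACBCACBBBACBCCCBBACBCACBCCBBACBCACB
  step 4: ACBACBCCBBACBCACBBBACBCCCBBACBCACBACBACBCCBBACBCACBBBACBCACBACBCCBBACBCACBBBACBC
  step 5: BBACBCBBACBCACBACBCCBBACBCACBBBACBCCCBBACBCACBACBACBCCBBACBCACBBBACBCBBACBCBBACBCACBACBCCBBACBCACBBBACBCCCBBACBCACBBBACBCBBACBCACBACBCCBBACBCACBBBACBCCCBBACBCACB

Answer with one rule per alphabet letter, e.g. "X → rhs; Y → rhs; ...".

  step 4 ⇒ step 5: ACBACBCCBBACBCACBBBACBCCCBBACBCACBACBACBCCBBACBCACBBBACBCACBACBCCBBACBCACBBBACBC ⇒ BB·ACB·C·BB·ACB·C·ACB·ACB·C·C·BB·ACB·C·ACB·BB·ACB·C·C·C·BB·ACB·C·ACB·ACB·ACB·C·C·BB·ACB·C·ACB·BB·ACB·C·BB·ACB·C·BB·ACB·C·ACB·ACB·C·C·BB·ACB·C·ACB·BB·ACB·C·C·C·BB·ACB·C·ACB·BB·ACB·C·BB·ACB·C·ACB·ACB·C·C·BB·ACB·C·ACB·BB·ACB·C·C·C·BB·ACB·C·ACB
    A ↦ BB
    B ↦ C
    C ↦ ACB

A->BB, B->C, C->ACB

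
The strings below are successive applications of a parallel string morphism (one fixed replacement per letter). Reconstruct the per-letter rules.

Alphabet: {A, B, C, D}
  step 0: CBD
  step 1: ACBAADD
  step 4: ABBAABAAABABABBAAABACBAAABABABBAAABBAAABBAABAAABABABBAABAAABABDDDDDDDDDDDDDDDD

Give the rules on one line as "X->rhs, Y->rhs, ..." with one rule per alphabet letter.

A->AB, B->BAA, C->AC, D->DD

  step 0 ⇒ step 1: CBD ⇒ AC·BAA·DD
    B ↦ BAA
    C ↦ AC
    D ↦ DD
    A ↦ AB  (constrained at step 1)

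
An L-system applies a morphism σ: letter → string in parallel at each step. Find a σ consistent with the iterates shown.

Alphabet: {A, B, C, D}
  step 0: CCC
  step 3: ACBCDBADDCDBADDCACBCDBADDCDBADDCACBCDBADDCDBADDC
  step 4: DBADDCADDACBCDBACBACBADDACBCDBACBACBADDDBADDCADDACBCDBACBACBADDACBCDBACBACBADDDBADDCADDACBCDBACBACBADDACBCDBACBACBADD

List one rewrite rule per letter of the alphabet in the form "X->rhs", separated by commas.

  step 3 ⇒ step 4: ACBCDBADDCDBADDCACBCDBADDCDBADDCACBCDBADDCDBADDC ⇒ DB·ADD·C·ADD·ACB·C·DB·ACB·ACB·ADD·ACB·C·DB·ACB·ACB·ADD·DB·ADD·C·ADD·ACB·C·DB·ACB·ACB·ADD·ACB·C·DB·ACB·ACB·ADD·DB·ADD·C·ADD·ACB·C·DB·ACB·ACB·ADD·ACB·C·DB·ACB·ACB·ADD
    A ↦ DB
    B ↦ C
    C ↦ ADD
    D ↦ ACB

A->DB, B->C, C->ADD, D->ACB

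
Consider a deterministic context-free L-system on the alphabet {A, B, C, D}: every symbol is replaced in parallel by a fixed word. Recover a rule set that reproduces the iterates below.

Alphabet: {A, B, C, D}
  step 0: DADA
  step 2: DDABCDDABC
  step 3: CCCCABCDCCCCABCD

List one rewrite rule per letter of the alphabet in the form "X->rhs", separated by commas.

A->AB, B->C, C->D, D->CC

  step 2 ⇒ step 3: DDABCDDABC ⇒ CC·CC·AB·C·D·CC·CC·AB·C·D
    A ↦ AB
    B ↦ C
    C ↦ D
    D ↦ CC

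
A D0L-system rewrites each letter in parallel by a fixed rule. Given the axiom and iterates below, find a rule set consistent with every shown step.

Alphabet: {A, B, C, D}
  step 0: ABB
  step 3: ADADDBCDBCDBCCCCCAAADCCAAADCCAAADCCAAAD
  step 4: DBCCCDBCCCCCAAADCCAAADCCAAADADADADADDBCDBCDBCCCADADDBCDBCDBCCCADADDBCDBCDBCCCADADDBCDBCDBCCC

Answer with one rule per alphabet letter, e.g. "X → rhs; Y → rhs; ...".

A->DBC, B->AA, C->AD, D->CC

  step 3 ⇒ step 4: ADADDBCDBCDBCCCCCAAADCCAAADCCAAADCCAAAD ⇒ DBC·CC·DBC·CC·CC·AA·AD·CC·AA·AD·CC·AA·AD·AD·AD·AD·AD·DBC·DBC·DBC·CC·AD·AD·DBC·DBC·DBC·CC·AD·AD·DBC·DBC·DBC·CC·AD·AD·DBC·DBC·DBC·CC
    A ↦ DBC
    B ↦ AA
    C ↦ AD
    D ↦ CC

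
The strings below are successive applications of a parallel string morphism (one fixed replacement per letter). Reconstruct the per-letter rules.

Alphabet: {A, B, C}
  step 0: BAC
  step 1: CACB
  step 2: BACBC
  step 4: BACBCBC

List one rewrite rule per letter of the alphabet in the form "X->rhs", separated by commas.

A->AC, B->C, C->B

  step 1 ⇒ step 2: CACB ⇒ B·AC·B·C
    A ↦ AC
    B ↦ C
    C ↦ B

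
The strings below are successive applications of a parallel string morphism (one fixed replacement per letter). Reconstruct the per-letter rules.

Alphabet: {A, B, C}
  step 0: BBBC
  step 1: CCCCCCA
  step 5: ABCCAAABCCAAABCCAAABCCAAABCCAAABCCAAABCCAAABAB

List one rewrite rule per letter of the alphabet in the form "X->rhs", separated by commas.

  step 0 ⇒ step 1: BBBC ⇒ CC·CC·CC·A
    B ↦ CC
    C ↦ A
    A ↦ AB  (constrained at step 1)

A->AB, B->CC, C->A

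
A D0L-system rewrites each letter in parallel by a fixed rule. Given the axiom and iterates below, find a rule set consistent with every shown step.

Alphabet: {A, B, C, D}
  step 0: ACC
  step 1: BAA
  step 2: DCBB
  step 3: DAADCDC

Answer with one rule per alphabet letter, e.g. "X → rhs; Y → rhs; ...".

  step 2 ⇒ step 3: DCBB ⇒ DA·A·DC·DC
    B ↦ DC
    C ↦ A
    D ↦ DA
  step 0 ⇒ step 1: ACC ⇒ B·A·A
    A ↦ B

A->B, B->DC, C->A, D->DA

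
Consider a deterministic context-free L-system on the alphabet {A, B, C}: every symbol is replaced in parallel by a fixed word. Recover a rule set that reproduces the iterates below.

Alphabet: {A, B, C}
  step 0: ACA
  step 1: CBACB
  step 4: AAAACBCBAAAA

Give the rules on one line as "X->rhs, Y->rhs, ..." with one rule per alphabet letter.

  step 0 ⇒ step 1: ACA ⇒ CB·A·CB
    A ↦ CB
    C ↦ A
    B ↦ A  (constrained at step 1)

A->CB, B->A, C->A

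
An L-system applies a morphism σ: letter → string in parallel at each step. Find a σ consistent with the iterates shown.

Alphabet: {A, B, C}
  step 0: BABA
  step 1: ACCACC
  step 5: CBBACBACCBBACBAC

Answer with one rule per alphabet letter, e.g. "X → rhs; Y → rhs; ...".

A->C, B->AC, C->B

  step 0 ⇒ step 1: BABA ⇒ AC·C·AC·C
    A ↦ C
    B ↦ AC
    C ↦ B  (constrained at step 1)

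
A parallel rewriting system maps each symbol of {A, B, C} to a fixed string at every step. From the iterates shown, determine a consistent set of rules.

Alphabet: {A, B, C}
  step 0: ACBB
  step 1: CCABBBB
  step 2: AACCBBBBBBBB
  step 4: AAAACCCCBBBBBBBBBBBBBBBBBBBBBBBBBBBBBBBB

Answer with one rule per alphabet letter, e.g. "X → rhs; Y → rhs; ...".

A->CC, B->BB, C->A

  step 1 ⇒ step 2: CCABBBB ⇒ A·A·CC·BB·BB·BB·BB
    A ↦ CC
    B ↦ BB
    C ↦ A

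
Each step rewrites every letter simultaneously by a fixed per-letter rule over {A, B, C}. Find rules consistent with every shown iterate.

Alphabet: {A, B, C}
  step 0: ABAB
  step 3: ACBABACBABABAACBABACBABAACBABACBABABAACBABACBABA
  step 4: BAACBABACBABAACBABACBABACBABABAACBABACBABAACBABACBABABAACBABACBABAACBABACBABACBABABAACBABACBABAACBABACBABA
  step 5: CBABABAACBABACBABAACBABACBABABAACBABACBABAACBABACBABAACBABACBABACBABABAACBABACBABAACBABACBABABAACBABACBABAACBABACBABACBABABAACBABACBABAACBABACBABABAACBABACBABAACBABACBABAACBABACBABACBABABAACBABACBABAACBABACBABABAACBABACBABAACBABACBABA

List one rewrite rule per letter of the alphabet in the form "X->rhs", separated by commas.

A->BA, B->CBA, C->A

  step 4 ⇒ step 5: BAACBABACBABAACBABACBABACBABABAACBABACBABAACBABACBABABAACBABACBABAACBABACBABACBABABAACBABACBABAACBABACBABA ⇒ CBA·BA·BA·A·CBA·BA·CBA·BA·A·CBA·BA·CBA·BA·BA·A·CBA·BA·CBA·BA·A·CBA·BA·CBA·BA·A·CBA·BA·CBA·BA·CBA·BA·BA·A·CBA·BA·CBA·BA·A·CBA·BA·CBA·BA·BA·A·CBA·BA·CBA·BA·A·CBA·BA·CBA·BA·CBA·BA·BA·A·CBA·BA·CBA·BA·A·CBA·BA·CBA·BA·BA·A·CBA·BA·CBA·BA·A·CBA·BA·CBA·BA·A·CBA·BA·CBA·BA·CBA·BA·BA·A·CBA·BA·CBA·BA·A·CBA·BA·CBA·BA·BA·A·CBA·BA·CBA·BA·A·CBA·BA·CBA·BA
    A ↦ BA
    B ↦ CBA
    C ↦ A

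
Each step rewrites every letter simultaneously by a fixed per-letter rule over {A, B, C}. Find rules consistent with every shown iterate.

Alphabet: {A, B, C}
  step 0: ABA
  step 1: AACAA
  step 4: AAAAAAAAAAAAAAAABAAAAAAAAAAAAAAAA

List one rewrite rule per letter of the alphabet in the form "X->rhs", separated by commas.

A->AA, B->C, C->B

  step 0 ⇒ step 1: ABA ⇒ AA·C·AA
    A ↦ AA
    B ↦ C
    C ↦ B  (constrained at step 1)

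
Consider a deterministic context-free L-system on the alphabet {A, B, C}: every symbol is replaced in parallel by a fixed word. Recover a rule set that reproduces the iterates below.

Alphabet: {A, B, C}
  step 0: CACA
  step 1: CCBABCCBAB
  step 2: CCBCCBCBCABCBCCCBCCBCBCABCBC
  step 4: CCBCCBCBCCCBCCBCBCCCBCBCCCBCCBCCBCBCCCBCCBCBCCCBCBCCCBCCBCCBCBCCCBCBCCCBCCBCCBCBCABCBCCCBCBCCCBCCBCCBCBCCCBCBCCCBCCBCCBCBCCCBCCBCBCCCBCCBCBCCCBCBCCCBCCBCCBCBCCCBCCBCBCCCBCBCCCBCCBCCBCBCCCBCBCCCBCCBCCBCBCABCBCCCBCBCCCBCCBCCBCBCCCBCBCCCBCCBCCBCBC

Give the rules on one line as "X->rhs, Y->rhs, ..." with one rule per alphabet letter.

A->AB, B->CBC, C->CCB

  step 1 ⇒ step 2: CCBABCCBAB ⇒ CCB·CCB·CBC·AB·CBC·CCB·CCB·CBC·AB·CBC
    A ↦ AB
    B ↦ CBC
    C ↦ CCB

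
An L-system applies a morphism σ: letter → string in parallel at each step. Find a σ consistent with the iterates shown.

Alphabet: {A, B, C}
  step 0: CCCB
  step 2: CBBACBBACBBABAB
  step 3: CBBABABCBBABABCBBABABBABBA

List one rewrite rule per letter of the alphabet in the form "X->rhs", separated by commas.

A->B, B->BA, C->CB

  step 2 ⇒ step 3: CBBACBBACBBABAB ⇒ CB·BA·BA·B·CB·BA·BA·B·CB·BA·BA·B·BA·B·BA
    A ↦ B
    B ↦ BA
    C ↦ CB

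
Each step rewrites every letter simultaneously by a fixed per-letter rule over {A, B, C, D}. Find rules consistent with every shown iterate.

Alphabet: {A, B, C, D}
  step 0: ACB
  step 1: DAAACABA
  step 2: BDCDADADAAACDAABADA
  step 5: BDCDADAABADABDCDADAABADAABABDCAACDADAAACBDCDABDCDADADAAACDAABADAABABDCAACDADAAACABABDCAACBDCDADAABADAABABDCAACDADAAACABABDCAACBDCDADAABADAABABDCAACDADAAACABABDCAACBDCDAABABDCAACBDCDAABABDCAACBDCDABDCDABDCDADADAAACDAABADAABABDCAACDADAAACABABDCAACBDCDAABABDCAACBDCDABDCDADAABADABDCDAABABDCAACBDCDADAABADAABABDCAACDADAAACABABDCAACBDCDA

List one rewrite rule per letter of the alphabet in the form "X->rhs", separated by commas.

  step 1 ⇒ step 2: DAAACABA ⇒ BDC·DA·DA·DA·AAC·DA·ABA·DA
    A ↦ DA
    B ↦ ABA
    C ↦ AAC
    D ↦ BDC

A->DA, B->ABA, C->AAC, D->BDC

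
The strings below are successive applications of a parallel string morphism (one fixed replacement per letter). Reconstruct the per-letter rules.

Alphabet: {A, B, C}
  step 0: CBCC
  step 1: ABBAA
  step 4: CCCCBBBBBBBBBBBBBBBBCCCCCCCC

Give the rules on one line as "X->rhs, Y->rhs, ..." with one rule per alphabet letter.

A->CC, B->BB, C->A

  step 0 ⇒ step 1: CBCC ⇒ A·BB·A·A
    B ↦ BB
    C ↦ A
    A ↦ CC  (constrained at step 1)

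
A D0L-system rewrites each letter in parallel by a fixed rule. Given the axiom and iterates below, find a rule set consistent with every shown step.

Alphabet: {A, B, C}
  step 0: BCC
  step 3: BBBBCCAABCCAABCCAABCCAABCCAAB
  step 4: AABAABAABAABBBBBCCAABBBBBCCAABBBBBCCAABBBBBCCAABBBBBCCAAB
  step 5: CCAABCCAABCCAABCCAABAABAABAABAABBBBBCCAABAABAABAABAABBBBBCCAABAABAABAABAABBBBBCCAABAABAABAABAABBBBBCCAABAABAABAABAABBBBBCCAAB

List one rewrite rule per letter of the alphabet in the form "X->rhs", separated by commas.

  step 4 ⇒ step 5: AABAABAABAABBBBBCCAABBBBBCCAABBBBBCCAABBBBBCCAABBBBBCCAAB ⇒ C·C·AAB·C·C·AAB·C·C·AAB·C·C·AAB·AAB·AAB·AAB·AAB·BB·BB·C·C·AAB·AAB·AAB·AAB·AAB·BB·BB·C·C·AAB·AAB·AAB·AAB·AAB·BB·BB·C·C·AAB·AAB·AAB·AAB·AAB·BB·BB·C·C·AAB·AAB·AAB·AAB·AAB·BB·BB·C·C·AAB
    A ↦ C
    B ↦ AAB
    C ↦ BB

A->C, B->AAB, C->BB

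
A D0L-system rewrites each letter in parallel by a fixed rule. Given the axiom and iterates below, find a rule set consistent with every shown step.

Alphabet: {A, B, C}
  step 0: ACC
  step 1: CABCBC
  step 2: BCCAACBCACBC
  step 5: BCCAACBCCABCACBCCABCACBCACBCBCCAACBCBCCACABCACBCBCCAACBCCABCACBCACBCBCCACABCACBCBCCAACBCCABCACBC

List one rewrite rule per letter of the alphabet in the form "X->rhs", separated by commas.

  step 1 ⇒ step 2: CABCBC ⇒ BC·CA·AC·BC·AC·BC
    A ↦ CA
    B ↦ AC
    C ↦ BC

A->CA, B->AC, C->BC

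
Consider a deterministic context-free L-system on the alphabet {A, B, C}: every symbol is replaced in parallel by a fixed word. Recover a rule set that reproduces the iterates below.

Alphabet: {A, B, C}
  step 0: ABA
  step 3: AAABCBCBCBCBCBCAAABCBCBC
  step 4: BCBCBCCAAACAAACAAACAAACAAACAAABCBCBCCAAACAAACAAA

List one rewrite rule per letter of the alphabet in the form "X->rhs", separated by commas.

A->BC, B->C, C->AAA

  step 3 ⇒ step 4: AAABCBCBCBCBCBCAAABCBCBC ⇒ BC·BC·BC·C·AAA·C·AAA·C·AAA·C·AAA·C·AAA·C·AAA·BC·BC·BC·C·AAA·C·AAA·C·AAA
    A ↦ BC
    B ↦ C
    C ↦ AAA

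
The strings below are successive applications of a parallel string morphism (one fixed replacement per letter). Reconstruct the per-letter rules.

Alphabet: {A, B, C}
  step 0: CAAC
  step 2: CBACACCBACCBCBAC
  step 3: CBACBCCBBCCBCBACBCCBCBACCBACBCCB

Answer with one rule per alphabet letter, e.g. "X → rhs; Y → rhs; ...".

A->BC, B->AC, C->CB

  step 2 ⇒ step 3: CBACACCBACCBCBAC ⇒ CB·AC·BC·CB·BC·CB·CB·AC·BC·CB·CB·AC·CB·AC·BC·CB
    A ↦ BC
    B ↦ AC
    C ↦ CB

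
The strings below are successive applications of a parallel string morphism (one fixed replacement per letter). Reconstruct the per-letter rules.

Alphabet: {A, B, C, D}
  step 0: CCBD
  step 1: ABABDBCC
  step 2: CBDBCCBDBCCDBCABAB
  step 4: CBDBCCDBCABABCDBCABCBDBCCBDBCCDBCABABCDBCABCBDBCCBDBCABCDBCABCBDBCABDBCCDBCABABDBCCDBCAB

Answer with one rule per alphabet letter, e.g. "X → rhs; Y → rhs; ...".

  step 1 ⇒ step 2: ABABDBCC ⇒ CB·DBC·CB·DBC·C·DBC·AB·AB
    A ↦ CB
    B ↦ DBC
    C ↦ AB
    D ↦ C

A->CB, B->DBC, C->AB, D->C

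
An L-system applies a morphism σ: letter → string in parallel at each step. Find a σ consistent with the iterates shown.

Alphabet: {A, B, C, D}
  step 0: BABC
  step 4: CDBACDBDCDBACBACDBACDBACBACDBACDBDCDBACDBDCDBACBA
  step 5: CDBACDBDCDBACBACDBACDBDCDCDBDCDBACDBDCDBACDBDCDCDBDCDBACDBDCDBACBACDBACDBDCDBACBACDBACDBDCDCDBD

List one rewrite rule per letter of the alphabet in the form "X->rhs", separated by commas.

  step 4 ⇒ step 5: CDBACDBDCDBACBACDBACDBACBACDBACDBDCDBACDBDCDBACBA ⇒ CD·BA·C·DBD·CD·BA·C·BA·CD·BA·C·DBD·CD·C·DBD·CD·BA·C·DBD·CD·BA·C·DBD·CD·C·DBD·CD·BA·C·DBD·CD·BA·C·BA·CD·BA·C·DBD·CD·BA·C·BA·CD·BA·C·DBD·CD·C·DBD
    A ↦ DBD
    B ↦ C
    C ↦ CD
    D ↦ BA

A->DBD, B->C, C->CD, D->BA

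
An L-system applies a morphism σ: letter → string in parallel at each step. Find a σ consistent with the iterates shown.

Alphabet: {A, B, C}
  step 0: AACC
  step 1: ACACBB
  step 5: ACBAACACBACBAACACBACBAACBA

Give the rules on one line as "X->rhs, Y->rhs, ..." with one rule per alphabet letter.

A->AC, B->A, C->B

  step 0 ⇒ step 1: AACC ⇒ AC·AC·B·B
    A ↦ AC
    C ↦ B
    B ↦ A  (constrained at step 1)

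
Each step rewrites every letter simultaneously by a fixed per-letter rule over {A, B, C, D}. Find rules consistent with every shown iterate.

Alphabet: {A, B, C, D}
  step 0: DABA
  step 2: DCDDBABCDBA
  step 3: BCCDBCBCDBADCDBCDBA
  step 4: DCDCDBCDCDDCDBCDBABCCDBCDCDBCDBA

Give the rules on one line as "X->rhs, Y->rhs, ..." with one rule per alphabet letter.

  step 3 ⇒ step 4: BCCDBCBCDBADCDBCDBA ⇒ D·CD·CD·BC·D·CD·D·CD·BC·D·BA·BC·CD·BC·D·CD·BC·D·BA
    A ↦ BA
    B ↦ D
    C ↦ CD
    D ↦ BC

A->BA, B->D, C->CD, D->BC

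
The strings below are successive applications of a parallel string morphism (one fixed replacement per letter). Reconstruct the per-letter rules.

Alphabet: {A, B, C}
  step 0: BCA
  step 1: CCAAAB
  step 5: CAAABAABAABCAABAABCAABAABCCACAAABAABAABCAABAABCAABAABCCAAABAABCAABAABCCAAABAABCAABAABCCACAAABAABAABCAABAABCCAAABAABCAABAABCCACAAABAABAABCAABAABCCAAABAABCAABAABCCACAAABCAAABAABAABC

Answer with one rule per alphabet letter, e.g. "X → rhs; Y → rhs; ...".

  step 0 ⇒ step 1: BCA ⇒ C·CA·AAB
    A ↦ AAB
    B ↦ C
    C ↦ CA

A->AAB, B->C, C->CA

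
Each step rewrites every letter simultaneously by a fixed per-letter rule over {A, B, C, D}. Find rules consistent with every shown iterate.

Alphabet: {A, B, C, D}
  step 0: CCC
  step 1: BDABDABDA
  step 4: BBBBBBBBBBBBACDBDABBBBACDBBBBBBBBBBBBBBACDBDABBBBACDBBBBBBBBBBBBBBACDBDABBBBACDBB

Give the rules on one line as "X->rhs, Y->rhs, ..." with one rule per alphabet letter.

A->ACD, B->BB, C->BDA, D->B

  step 0 ⇒ step 1: CCC ⇒ BDA·BDA·BDA
    C ↦ BDA
    A ↦ ACD  (constrained at step 1)
    B ↦ BB  (constrained at step 1)
    D ↦ B  (constrained at step 1)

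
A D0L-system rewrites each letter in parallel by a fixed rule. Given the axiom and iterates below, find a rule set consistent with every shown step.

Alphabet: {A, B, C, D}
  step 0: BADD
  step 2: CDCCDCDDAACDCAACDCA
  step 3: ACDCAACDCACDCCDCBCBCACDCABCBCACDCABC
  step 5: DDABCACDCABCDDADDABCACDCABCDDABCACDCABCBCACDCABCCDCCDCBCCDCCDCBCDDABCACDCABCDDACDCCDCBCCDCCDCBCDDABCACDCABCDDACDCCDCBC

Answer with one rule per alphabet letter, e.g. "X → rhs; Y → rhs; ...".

A->BC, B->DD, C->A, D->CDC

  step 2 ⇒ step 3: CDCCDCDDAACDCAACDCA ⇒ A·CDC·A·A·CDC·A·CDC·CDC·BC·BC·A·CDC·A·BC·BC·A·CDC·A·BC
    A ↦ BC
    C ↦ A
    D ↦ CDC
    B ↦ DD  (constrained at step 0)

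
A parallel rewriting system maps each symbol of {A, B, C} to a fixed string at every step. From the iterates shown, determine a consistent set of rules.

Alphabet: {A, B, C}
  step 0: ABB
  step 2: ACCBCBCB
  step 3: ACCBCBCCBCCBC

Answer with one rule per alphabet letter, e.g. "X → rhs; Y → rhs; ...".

A->AC, B->C, C->CB

  step 2 ⇒ step 3: ACCBCBCB ⇒ AC·CB·CB·C·CB·C·CB·C
    A ↦ AC
    B ↦ C
    C ↦ CB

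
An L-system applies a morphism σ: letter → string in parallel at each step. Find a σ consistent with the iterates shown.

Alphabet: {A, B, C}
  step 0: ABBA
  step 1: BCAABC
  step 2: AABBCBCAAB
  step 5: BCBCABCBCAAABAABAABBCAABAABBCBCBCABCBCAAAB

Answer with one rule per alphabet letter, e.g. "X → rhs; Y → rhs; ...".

A->BC, B->A, C->AB

  step 1 ⇒ step 2: BCAABC ⇒ A·AB·BC·BC·A·AB
    A ↦ BC
    B ↦ A
    C ↦ AB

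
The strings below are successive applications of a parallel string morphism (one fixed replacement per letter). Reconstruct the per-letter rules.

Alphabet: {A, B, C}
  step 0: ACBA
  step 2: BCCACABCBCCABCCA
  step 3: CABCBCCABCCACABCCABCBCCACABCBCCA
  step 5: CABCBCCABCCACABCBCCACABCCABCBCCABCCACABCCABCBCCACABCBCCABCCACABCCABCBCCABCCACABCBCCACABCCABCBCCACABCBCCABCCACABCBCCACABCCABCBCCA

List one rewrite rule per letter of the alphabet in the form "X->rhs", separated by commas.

A->CA, B->CA, C->BC

  step 2 ⇒ step 3: BCCACABCBCCABCCA ⇒ CA·BC·BC·CA·BC·CA·CA·BC·CA·BC·BC·CA·CA·BC·BC·CA
    A ↦ CA
    B ↦ CA
    C ↦ BC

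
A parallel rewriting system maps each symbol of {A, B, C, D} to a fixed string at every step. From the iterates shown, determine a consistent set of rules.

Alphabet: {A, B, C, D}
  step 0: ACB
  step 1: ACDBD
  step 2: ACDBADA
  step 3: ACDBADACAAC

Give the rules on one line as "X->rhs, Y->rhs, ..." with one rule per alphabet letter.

  step 2 ⇒ step 3: ACDBADA ⇒ AC·DB·A·D·AC·A·AC
    A ↦ AC
    B ↦ D
    C ↦ DB
    D ↦ A

A->AC, B->D, C->DB, D->A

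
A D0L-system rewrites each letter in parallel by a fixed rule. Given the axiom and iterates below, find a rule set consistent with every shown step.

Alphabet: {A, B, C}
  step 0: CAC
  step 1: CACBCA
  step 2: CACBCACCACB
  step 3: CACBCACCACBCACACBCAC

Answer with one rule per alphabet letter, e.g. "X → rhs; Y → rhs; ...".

  step 2 ⇒ step 3: CACBCACCACB ⇒ CA·CB·CA·C·CA·CB·CA·CA·CB·CA·C
    A ↦ CB
    B ↦ C
    C ↦ CA

A->CB, B->C, C->CA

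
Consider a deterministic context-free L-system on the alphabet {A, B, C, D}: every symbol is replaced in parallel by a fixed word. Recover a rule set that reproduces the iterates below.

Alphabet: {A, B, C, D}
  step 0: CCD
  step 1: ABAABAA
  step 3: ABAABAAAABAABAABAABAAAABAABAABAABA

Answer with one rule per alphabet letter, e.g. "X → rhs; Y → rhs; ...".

  step 0 ⇒ step 1: CCD ⇒ ABA·ABA·A
    C ↦ ABA
    D ↦ A
    A ↦ CC  (constrained at step 1)
    B ↦ DD  (constrained at step 1)

A->CC, B->DD, C->ABA, D->A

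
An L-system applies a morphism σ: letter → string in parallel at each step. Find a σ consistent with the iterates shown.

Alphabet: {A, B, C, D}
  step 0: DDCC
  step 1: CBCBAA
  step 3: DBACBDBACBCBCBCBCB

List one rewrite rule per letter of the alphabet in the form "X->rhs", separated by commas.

  step 0 ⇒ step 1: DDCC ⇒ CB·CB·A·A
    C ↦ A
    D ↦ CB
    A ↦ DB  (constrained at step 1)
    B ↦ CB  (constrained at step 1)

A->DB, B->CB, C->A, D->CB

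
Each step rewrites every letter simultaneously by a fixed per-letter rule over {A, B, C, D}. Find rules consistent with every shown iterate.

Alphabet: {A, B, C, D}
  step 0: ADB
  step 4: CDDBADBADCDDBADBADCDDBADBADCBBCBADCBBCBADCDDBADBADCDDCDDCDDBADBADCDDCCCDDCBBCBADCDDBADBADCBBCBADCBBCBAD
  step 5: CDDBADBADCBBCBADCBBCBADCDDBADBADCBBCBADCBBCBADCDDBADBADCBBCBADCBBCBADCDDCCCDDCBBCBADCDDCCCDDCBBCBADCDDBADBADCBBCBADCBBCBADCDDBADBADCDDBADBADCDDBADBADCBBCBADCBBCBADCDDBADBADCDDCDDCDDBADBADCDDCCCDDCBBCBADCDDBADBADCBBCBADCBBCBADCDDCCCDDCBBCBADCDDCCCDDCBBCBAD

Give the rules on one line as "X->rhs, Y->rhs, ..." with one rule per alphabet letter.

A->BBC, B->C, C->CDD, D->BAD

  step 4 ⇒ step 5: CDDBADBADCDDBADBADCDDBADBADCBBCBADCBBCBADCDDBADBADCDDCDDCDDBADBADCDDCCCDDCBBCBADCDDBADBADCBBCBADCBBCBAD ⇒ CDD·BAD·BAD·C·BBC·BAD·C·BBC·BAD·CDD·BAD·BAD·C·BBC·BAD·C·BBC·BAD·CDD·BAD·BAD·C·BBC·BAD·C·BBC·BAD·CDD·C·C·CDD·C·BBC·BAD·CDD·C·C·CDD·C·BBC·BAD·CDD·BAD·BAD·C·BBC·BAD·C·BBC·BAD·CDD·BAD·BAD·CDD·BAD·BAD·CDD·BAD·BAD·C·BBC·BAD·C·BBC·BAD·CDD·BAD·BAD·CDD·CDD·CDD·BAD·BAD·CDD·C·C·CDD·C·BBC·BAD·CDD·BAD·BAD·C·BBC·BAD·C·BBC·BAD·CDD·C·C·CDD·C·BBC·BAD·CDD·C·C·CDD·C·BBC·BAD
    A ↦ BBC
    B ↦ C
    C ↦ CDD
    D ↦ BAD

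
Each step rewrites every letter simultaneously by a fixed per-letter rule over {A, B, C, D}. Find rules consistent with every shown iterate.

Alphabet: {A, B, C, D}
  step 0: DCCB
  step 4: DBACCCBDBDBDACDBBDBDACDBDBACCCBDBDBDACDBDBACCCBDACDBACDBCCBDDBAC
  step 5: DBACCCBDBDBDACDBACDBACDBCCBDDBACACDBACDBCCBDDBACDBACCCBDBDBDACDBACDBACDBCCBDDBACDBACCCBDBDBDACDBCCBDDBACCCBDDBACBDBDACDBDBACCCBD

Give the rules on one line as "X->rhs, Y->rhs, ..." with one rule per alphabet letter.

  step 4 ⇒ step 5: DBACCCBDBDBDACDBBDBDACDBDBACCCBDBDBDACDBDBACCCBDACDBACDBCCBDDBAC ⇒ DB·AC·CC·BD·BD·BD·AC·DB·AC·DB·AC·DB·CC·BD·DB·AC·AC·DB·AC·DB·CC·BD·DB·AC·DB·AC·CC·BD·BD·BD·AC·DB·AC·DB·AC·DB·CC·BD·DB·AC·DB·AC·CC·BD·BD·BD·AC·DB·CC·BD·DB·AC·CC·BD·DB·AC·BD·BD·AC·DB·DB·AC·CC·BD
    A ↦ CC
    B ↦ AC
    C ↦ BD
    D ↦ DB

A->CC, B->AC, C->BD, D->DB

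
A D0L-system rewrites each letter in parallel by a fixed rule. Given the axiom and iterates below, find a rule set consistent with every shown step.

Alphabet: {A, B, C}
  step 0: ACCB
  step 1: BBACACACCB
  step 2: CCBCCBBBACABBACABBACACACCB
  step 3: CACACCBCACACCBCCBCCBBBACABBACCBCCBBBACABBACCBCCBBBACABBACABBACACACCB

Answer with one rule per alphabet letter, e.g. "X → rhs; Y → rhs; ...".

  step 2 ⇒ step 3: CCBCCBBBACABBACABBACACACCB ⇒ CA·CA·CCB·CA·CA·CCB·CCB·CCB·BBA·CA·BBA·CCB·CCB·BBA·CA·BBA·CCB·CCB·BBA·CA·BBA·CA·BBA·CA·CA·CCB
    A ↦ BBA
    B ↦ CCB
    C ↦ CA

A->BBA, B->CCB, C->CA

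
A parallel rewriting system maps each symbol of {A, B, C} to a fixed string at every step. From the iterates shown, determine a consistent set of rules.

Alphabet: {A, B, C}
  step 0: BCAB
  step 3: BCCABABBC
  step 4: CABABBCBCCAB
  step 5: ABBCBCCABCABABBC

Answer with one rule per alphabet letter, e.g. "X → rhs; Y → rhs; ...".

A->B, B->C, C->AB

  step 4 ⇒ step 5: CABABBCBCCAB ⇒ AB·B·C·B·C·C·AB·C·AB·AB·B·C
    A ↦ B
    B ↦ C
    C ↦ AB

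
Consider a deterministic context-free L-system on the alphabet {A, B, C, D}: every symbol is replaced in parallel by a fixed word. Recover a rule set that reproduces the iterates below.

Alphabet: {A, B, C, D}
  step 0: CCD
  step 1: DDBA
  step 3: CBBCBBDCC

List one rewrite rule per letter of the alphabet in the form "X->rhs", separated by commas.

A->BB, B->C, C->D, D->BA

  step 0 ⇒ step 1: CCD ⇒ D·D·BA
    C ↦ D
    D ↦ BA
    A ↦ BB  (constrained at step 1)
    B ↦ C  (constrained at step 1)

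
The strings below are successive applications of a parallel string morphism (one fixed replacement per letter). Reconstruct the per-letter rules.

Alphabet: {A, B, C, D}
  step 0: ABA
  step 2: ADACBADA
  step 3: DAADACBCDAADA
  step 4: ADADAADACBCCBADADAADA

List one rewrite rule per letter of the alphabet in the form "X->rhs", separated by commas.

A->DA, B->C, C->CB, D->A

  step 3 ⇒ step 4: DAADACBCDAADA ⇒ A·DA·DA·A·DA·CB·C·CB·A·DA·DA·A·DA
    A ↦ DA
    B ↦ C
    C ↦ CB
    D ↦ A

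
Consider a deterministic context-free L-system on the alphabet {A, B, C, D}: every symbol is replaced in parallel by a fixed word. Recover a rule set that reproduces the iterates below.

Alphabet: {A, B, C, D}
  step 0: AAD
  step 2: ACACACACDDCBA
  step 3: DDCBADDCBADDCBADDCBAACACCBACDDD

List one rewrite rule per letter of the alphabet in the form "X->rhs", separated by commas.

A->DD, B->CD, C->CBA, D->AC

  step 2 ⇒ step 3: ACACACACDDCBA ⇒ DD·CBA·DD·CBA·DD·CBA·DD·CBA·AC·AC·CBA·CD·DD
    A ↦ DD
    B ↦ CD
    C ↦ CBA
    D ↦ AC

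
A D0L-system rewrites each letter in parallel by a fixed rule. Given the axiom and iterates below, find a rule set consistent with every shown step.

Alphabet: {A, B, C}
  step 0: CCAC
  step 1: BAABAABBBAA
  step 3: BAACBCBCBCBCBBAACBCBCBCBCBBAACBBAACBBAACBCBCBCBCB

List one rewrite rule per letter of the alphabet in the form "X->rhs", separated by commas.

A->BB, B->CB, C->BAA

  step 0 ⇒ step 1: CCAC ⇒ BAA·BAA·BB·BAA
    A ↦ BB
    C ↦ BAA
    B ↦ CB  (constrained at step 1)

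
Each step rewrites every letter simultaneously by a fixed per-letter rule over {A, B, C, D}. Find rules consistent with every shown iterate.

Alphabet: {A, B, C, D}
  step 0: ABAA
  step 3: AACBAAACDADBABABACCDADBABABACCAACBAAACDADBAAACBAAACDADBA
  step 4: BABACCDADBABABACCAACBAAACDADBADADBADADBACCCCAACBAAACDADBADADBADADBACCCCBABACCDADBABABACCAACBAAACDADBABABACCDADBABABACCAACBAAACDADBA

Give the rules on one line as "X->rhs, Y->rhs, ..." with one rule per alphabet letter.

A->BA, B->DAD, C->CC, D->AAC

  step 3 ⇒ step 4: AACBAAACDADBABABACCDADBABABACCAACBAAACDADBAAACBAAACDADBA ⇒ BA·BA·CC·DAD·BA·BA·BA·CC·AAC·BA·AAC·DAD·BA·DAD·BA·DAD·BA·CC·CC·AAC·BA·AAC·DAD·BA·DAD·BA·DAD·BA·CC·CC·BA·BA·CC·DAD·BA·BA·BA·CC·AAC·BA·AAC·DAD·BA·BA·BA·CC·DAD·BA·BA·BA·CC·AAC·BA·AAC·DAD·BA
    A ↦ BA
    B ↦ DAD
    C ↦ CC
    D ↦ AAC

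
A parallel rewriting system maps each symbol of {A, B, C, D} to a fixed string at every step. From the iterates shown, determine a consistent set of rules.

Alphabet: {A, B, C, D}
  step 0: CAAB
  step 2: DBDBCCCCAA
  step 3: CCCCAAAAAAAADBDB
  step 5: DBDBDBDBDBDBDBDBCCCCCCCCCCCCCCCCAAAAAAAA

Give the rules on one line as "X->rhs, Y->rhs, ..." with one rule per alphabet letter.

  step 2 ⇒ step 3: DBDBCCCCAA ⇒ C·C·C·C·AA·AA·AA·AA·DB·DB
    A ↦ DB
    B ↦ C
    C ↦ AA
    D ↦ C

A->DB, B->C, C->AA, D->C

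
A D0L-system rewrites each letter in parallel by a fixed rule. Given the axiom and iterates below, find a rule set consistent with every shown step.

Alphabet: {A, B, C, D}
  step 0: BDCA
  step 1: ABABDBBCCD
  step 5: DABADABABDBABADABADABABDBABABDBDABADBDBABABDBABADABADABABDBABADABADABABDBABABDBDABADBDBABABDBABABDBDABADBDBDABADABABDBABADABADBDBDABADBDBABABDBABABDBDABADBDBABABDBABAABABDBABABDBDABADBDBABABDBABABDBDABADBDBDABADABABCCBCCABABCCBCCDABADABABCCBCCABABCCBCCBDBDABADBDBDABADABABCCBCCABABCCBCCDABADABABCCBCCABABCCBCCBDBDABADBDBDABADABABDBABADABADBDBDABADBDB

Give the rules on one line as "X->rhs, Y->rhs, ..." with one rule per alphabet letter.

A->D, B->ABA, C->BCC, D->BDB

  step 0 ⇒ step 1: BDCA ⇒ ABA·BDB·BCC·D
    A ↦ D
    B ↦ ABA
    C ↦ BCC
    D ↦ BDB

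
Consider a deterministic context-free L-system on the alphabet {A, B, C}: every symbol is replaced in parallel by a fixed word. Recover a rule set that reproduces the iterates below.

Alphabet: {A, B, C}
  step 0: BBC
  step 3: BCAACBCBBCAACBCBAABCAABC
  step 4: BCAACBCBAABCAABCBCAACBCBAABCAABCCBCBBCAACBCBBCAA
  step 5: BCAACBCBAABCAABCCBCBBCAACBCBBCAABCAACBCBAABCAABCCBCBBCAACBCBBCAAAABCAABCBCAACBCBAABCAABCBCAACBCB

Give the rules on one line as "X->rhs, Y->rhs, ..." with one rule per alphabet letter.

  step 4 ⇒ step 5: BCAACBCBAABCAABCBCAACBCBAABCAABCCBCBBCAACBCBBCAA ⇒ BC·AA·CB·CB·AA·BC·AA·BC·CB·CB·BC·AA·CB·CB·BC·AA·BC·AA·CB·CB·AA·BC·AA·BC·CB·CB·BC·AA·CB·CB·BC·AA·AA·BC·AA·BC·BC·AA·CB·CB·AA·BC·AA·BC·BC·AA·CB·CB
    A ↦ CB
    B ↦ BC
    C ↦ AA

A->CB, B->BC, C->AA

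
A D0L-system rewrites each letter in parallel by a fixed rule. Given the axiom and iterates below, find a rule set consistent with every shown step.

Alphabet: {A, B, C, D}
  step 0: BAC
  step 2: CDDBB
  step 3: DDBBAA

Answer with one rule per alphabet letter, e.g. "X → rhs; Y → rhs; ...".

  step 2 ⇒ step 3: CDDBB ⇒ DD·B·B·A·A
    B ↦ A
    C ↦ DD
    D ↦ B
    A ↦ C  (constrained at step 0)

A->C, B->A, C->DD, D->B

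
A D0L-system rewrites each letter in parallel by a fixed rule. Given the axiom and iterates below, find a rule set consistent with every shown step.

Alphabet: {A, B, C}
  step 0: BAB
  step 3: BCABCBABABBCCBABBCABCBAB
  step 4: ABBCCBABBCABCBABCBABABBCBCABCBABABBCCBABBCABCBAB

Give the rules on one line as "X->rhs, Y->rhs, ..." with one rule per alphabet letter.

  step 3 ⇒ step 4: BCABCBABABBCCBABBCABCBAB ⇒ AB·BC·CB·AB·BC·AB·CB·AB·CB·AB·AB·BC·BC·AB·CB·AB·AB·BC·CB·AB·BC·AB·CB·AB
    A ↦ CB
    B ↦ AB
    C ↦ BC

A->CB, B->AB, C->BC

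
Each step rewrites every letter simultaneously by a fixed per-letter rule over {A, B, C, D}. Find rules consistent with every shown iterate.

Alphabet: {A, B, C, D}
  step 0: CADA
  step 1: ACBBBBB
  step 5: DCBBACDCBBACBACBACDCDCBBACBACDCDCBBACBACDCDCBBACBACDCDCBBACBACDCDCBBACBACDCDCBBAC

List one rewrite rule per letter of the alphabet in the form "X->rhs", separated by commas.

  step 0 ⇒ step 1: CADA ⇒ AC·BB·B·BB
    A ↦ BB
    C ↦ AC
    D ↦ B
    B ↦ DC  (constrained at step 1)

A->BB, B->DC, C->AC, D->B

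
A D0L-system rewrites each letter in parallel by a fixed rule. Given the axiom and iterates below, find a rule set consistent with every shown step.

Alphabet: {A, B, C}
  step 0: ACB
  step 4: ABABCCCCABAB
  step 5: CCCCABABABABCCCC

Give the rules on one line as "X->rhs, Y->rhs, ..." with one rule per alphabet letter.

  step 4 ⇒ step 5: ABABCCCCABAB ⇒ C·C·C·C·AB·AB·AB·AB·C·C·C·C
    A ↦ C
    B ↦ C
    C ↦ AB

A->C, B->C, C->AB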